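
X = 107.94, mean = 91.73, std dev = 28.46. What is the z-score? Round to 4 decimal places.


z = (X - mu) / sigma
X - mu = 107.94 - 91.73 = 16.21
z = 16.21 / 28.46 = 1621/2846 ≈ 0.569571

0.5696


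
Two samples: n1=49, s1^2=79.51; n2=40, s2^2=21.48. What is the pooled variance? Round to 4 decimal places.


sp^2 = ((n1-1)*s1^2 + (n2-1)*s2^2)/(n1+n2-2)
(n1-1)*s1^2 = 48 * 79.51 = 3816.48
(n2-1)*s2^2 = 39 * 21.48 = 837.72
numerator = 3816.48 + 837.72 = 4654.2
n1+n2-2 = 87
sp^2 = 4654.2 / 87 = 7757/145 ≈ 53.496552

53.4966


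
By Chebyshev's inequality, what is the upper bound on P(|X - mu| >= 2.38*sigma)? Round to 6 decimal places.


P <= 1/k^2
k^2 = 2.38^2 = 5.6644
1/k^2 = 1 / 5.6644 ≈ 0.17654120

0.176541


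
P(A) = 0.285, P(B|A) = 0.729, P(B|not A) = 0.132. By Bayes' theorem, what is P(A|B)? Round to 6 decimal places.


P(A|B) = P(B|A)*P(A) / P(B), P(B) = P(B|A)*P(A) + P(B|not A)*P(not A)
P(B|A)*P(A) = 0.729 * 0.285 = 0.207765
P(B|not A)*P(not A) = 0.132 * 0.715 = 0.09438
P(B) = 0.207765 + 0.09438 = 0.302145
P(A|B) = 0.207765 / 0.302145 ≈ 0.68763342

0.687633


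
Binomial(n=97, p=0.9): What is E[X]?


E[X] = n*p = 97 * 0.9 = 87.3

87.3


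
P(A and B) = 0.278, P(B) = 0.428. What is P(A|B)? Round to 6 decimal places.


P(A|B) = P(A and B) / P(B) = 0.278 / 0.428 = 139/214 ≈ 0.64953271

0.649533


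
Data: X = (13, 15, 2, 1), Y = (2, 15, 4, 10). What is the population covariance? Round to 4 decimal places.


Cov = (1/n)*sum((xi-xbar)(yi-ybar))
n = 4, xbar = 31/4 = 7.75, ybar = 31/4 = 7.75
sum((xi-xbar)(yi-ybar)) = 28.75
Cov = 28.75 / 4 = 7.1875

7.1875


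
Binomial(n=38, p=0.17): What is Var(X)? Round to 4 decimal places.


Var = n*p*(1-p) = 38 * 0.17 * 0.83 = 5.3618

5.3618


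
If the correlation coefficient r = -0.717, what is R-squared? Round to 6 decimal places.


R^2 = r^2 = (-0.717)^2 = 0.514089

0.514089


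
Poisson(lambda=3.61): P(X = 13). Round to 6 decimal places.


P = e^(-lam) * lam^k / k!
e^(-3.61) ≈ 0.02705185
lam^k = 3.61^13 ≈ 17684534.180769
k! = 13! = 6227020800
P = 0.02705185 * 17684534.180769 / 6227020800 ≈ 0.000077

0.000077


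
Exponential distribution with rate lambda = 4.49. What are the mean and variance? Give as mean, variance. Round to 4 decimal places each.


mean = 1/lam, var = 1/lam^2
mean = 1 / 4.49 = 100/449 ≈ 0.222717
lam^2 = 4.49^2 = 20.1601
var = 1 / 20.1601 ≈ 0.049603

0.2227, 0.0496


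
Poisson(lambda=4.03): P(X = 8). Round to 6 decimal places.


P = e^(-lam) * lam^k / k!
e^(-4.03) ≈ 0.01777433
lam^k = 4.03^8 ≈ 69572.942091
k! = 8! = 40320
P = 0.01777433 * 69572.942091 / 40320 ≈ 0.030670

0.030670


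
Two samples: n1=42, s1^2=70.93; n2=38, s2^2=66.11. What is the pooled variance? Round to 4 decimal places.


sp^2 = ((n1-1)*s1^2 + (n2-1)*s2^2)/(n1+n2-2)
(n1-1)*s1^2 = 41 * 70.93 = 2908.13
(n2-1)*s2^2 = 37 * 66.11 = 2446.07
numerator = 2908.13 + 2446.07 = 5354.2
n1+n2-2 = 78
sp^2 = 5354.2 / 78 = 26771/390 ≈ 68.643590

68.6436


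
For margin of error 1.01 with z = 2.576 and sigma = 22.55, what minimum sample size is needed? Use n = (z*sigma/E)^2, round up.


z*sigma/E = 2.576 * 22.55 / 1.01 = 145222/2525 ≈ 57.513663
(z*sigma/E)^2 ≈ 3307.821474
round up: n = 3308

3308


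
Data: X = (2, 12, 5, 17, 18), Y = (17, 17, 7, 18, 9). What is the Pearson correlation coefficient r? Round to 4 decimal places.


r = sum((xi-xbar)(yi-ybar)) / sqrt(sum((xi-xbar)^2) * sum((yi-ybar)^2))
n = 5, xbar = 54/5 = 10.8, ybar = 68/5 = 13.6
Sxy = sum((xi-xbar)(yi-ybar)) = 6.6
Sxx = sum((xi-xbar)^2) = 202.8
Syy = sum((yi-ybar)^2) = 107.2
sqrt(Sxx*Syy) ≈ 147.445448
r = Sxy / sqrt(Sxx*Syy) = 6.6 / 147.445448 ≈ 0.044762

0.0448


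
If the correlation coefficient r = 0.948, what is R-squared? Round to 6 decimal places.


R^2 = r^2 = (0.948)^2 = 0.898704

0.898704


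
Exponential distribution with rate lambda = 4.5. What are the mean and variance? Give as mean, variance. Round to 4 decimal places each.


mean = 1/lam, var = 1/lam^2
mean = 1 / 4.5 = 2/9 ≈ 0.222222
lam^2 = 4.5^2 = 20.25
var = 1 / 20.25 = 4/81 ≈ 0.049383

0.2222, 0.0494


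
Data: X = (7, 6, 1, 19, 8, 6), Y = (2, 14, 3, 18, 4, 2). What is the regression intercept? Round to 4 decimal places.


a = ybar - b*xbar, where b = sum((xi-xbar)(yi-ybar)) / sum((xi-xbar)^2)
n = 6, xbar = 47/6 ≈ 7.833333, ybar = 43/6 ≈ 7.166667
Sxy = sum((xi-xbar)(yi-ybar)) = 901/6 ≈ 150.166667
Sxx = sum((xi-xbar)^2) = 1073/6 ≈ 178.833333
b = Sxy / Sxx = 901/1073 ≈ 0.839702
a = 7.166667 - 0.839702 * 7.833333 = 632/1073 ≈ 0.589003

0.5890


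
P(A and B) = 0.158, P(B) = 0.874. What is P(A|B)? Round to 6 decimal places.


P(A|B) = P(A and B) / P(B) = 0.158 / 0.874 = 79/437 ≈ 0.18077803

0.180778


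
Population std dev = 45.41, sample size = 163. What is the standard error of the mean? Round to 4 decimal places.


SE = sigma / sqrt(n)
sqrt(163) ≈ 12.767145
SE = 45.41 / 12.767145 ≈ 3.556786

3.5568


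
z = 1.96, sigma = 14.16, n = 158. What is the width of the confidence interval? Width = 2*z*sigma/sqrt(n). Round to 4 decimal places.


width = 2*z*sigma/sqrt(n)
2*z*sigma = 2 * 1.96 * 14.16 = 55.5072
sqrt(158) ≈ 12.569805
width = 55.5072 / 12.569805 ≈ 4.415916

4.4159


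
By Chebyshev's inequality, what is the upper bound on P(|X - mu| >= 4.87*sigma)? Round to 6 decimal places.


P <= 1/k^2
k^2 = 4.87^2 = 23.7169
1/k^2 = 1 / 23.7169 ≈ 0.04216403

0.042164


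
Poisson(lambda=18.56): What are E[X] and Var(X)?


E[X] = Var(X) = lambda = 18.56

18.56, 18.56


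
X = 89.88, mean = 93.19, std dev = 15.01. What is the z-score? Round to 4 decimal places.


z = (X - mu) / sigma
X - mu = 89.88 - 93.19 = -3.31
z = -3.31 / 15.01 = -331/1501 ≈ -0.220520

-0.2205


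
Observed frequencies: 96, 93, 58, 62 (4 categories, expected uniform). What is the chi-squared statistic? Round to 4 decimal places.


chi2 = sum((O-E)^2/E), E = total/4
total = 309, E = 309/4 = 77.25
(96 - 77.25)^2 / 77.25 = 351.5625 / 77.25 = 1875/412 ≈ 4.550971
(93 - 77.25)^2 / 77.25 = 248.0625 / 77.25 = 1323/412 ≈ 3.211165
(58 - 77.25)^2 / 77.25 = 370.5625 / 77.25 = 5929/1236 ≈ 4.796926
(62 - 77.25)^2 / 77.25 = 232.5625 / 77.25 = 3721/1236 ≈ 3.010518
chi2 = 4811/309 ≈ 15.569579

15.5696


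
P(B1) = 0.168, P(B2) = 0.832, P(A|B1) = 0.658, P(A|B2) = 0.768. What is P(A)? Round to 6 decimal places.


P(A) = P(A|B1)*P(B1) + P(A|B2)*P(B2)
P(A|B1)*P(B1) = 0.658 * 0.168 = 0.110544
P(A|B2)*P(B2) = 0.768 * 0.832 = 0.638976
P(A) = 0.110544 + 0.638976 = 0.74952

0.749520


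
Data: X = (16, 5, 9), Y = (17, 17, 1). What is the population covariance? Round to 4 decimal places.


Cov = (1/n)*sum((xi-xbar)(yi-ybar))
n = 3, xbar = 30/3 = 10, ybar = 35/3 ≈ 11.666667
sum((xi-xbar)(yi-ybar)) = 16
Cov = 16 / 3 = 16/3 ≈ 5.333333

5.3333


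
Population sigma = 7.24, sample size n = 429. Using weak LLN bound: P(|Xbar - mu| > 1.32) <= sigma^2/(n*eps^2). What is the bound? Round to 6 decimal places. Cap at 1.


bound = min(1, sigma^2/(n*eps^2))
sigma^2 = 7.24^2 = 52.4176
n*eps^2 = 429 * 1.32^2 = 429 * 1.7424 = 747.4896
sigma^2/(n*eps^2) = 52.4176 / 747.4896 ≈ 0.07012486

0.070125


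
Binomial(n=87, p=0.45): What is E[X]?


E[X] = n*p = 87 * 0.45 = 39.15

39.15


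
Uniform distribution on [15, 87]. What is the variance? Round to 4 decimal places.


Var = (b-a)^2 / 12
(b-a)^2 = (87 - 15)^2 = 5184
Var = 5184/12 = 432

432.0000


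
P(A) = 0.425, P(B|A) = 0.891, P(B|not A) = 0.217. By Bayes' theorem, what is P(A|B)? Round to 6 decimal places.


P(A|B) = P(B|A)*P(A) / P(B), P(B) = P(B|A)*P(A) + P(B|not A)*P(not A)
P(B|A)*P(A) = 0.891 * 0.425 = 0.378675
P(B|not A)*P(not A) = 0.217 * 0.575 = 0.124775
P(B) = 0.378675 + 0.124775 = 0.50345
P(A|B) = 0.378675 / 0.50345 ≈ 0.75216010

0.752160


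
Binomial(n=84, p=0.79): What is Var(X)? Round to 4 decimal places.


Var = n*p*(1-p) = 84 * 0.79 * 0.21 = 13.9356

13.9356


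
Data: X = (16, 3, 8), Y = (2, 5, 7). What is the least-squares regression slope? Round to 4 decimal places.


b = sum((xi-xbar)(yi-ybar)) / sum((xi-xbar)^2)
n = 3, xbar = 27/3 = 9, ybar = 14/3 ≈ 4.666667
Sxy = sum((xi-xbar)(yi-ybar)) = -23
Sxx = sum((xi-xbar)^2) = 86
b = Sxy / Sxx = -23/86 ≈ -0.267442

-0.2674


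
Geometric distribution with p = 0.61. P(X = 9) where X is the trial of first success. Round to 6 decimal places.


P = (1-p)^(k-1) * p
(1-p)^(k-1) = 0.39^8 ≈ 0.0005352009
P = 0.0005352009 * 0.61 ≈ 0.0003264726

0.000326


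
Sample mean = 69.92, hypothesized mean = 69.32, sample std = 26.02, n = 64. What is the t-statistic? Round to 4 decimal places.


t = (xbar - mu0) / (s/sqrt(n))
xbar - mu0 = 69.92 - 69.32 = 0.6
sqrt(64) = 8
s/sqrt(n) = 26.02 / 8 = 3.2525
t = 0.6 / 3.2525 = 240/1301 ≈ 0.184473

0.1845


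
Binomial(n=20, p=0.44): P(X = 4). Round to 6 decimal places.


P = C(n,k) * p^k * (1-p)^(n-k)
C(20,4) = 4845
p^k = 0.44^4 = 0.03748096
(1-p)^(n-k) = 0.56^16 ≈ 0.00009354238
P = 4845 * 0.03748096 * 0.00009354238 ≈ 0.016987

0.016987


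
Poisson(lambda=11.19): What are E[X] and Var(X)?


E[X] = Var(X) = lambda = 11.19

11.19, 11.19


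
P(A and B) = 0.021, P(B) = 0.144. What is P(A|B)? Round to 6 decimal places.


P(A|B) = P(A and B) / P(B) = 0.021 / 0.144 = 7/48 ≈ 0.14583333

0.145833


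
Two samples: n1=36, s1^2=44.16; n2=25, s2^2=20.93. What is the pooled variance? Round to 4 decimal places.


sp^2 = ((n1-1)*s1^2 + (n2-1)*s2^2)/(n1+n2-2)
(n1-1)*s1^2 = 35 * 44.16 = 1545.6
(n2-1)*s2^2 = 24 * 20.93 = 502.32
numerator = 1545.6 + 502.32 = 2047.92
n1+n2-2 = 59
sp^2 = 2047.92 / 59 = 51198/1475 ≈ 34.710508

34.7105


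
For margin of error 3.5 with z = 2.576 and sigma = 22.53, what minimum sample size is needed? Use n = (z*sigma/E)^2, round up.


z*sigma/E = 2.576 * 22.53 / 3.5 = 16.58208
(z*sigma/E)^2 ≈ 274.965377
round up: n = 275

275


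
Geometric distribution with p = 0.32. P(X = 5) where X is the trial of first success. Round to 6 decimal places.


P = (1-p)^(k-1) * p
(1-p)^(k-1) = 0.68^4 ≈ 0.2138138
P = 0.2138138 * 0.32 ≈ 0.06842040

0.068420


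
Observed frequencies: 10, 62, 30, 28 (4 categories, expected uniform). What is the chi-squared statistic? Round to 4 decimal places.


chi2 = sum((O-E)^2/E), E = total/4
total = 130, E = 130/4 = 32.5
(10 - 32.5)^2 / 32.5 = 506.25 / 32.5 = 405/26 ≈ 15.576923
(62 - 32.5)^2 / 32.5 = 870.25 / 32.5 = 3481/130 ≈ 26.776923
(30 - 32.5)^2 / 32.5 = 6.25 / 32.5 = 5/26 ≈ 0.192308
(28 - 32.5)^2 / 32.5 = 20.25 / 32.5 = 81/130 ≈ 0.623077
chi2 = 2806/65 ≈ 43.169231

43.1692


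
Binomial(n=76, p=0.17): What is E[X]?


E[X] = n*p = 76 * 0.17 = 12.92

12.92


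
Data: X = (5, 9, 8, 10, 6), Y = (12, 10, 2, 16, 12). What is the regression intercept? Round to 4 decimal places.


a = ybar - b*xbar, where b = sum((xi-xbar)(yi-ybar)) / sum((xi-xbar)^2)
n = 5, xbar = 38/5 = 7.6, ybar = 52/5 = 10.4
Sxy = sum((xi-xbar)(yi-ybar)) = 2.8
Sxx = sum((xi-xbar)^2) = 17.2
b = Sxy / Sxx = 7/43 ≈ 0.162791
a = 10.4 - 0.162791 * 7.6 = 394/43 ≈ 9.162791

9.1628


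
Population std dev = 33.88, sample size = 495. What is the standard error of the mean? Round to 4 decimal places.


SE = sigma / sqrt(n)
sqrt(495) ≈ 22.248595
SE = 33.88 / 22.248595 ≈ 1.522793

1.5228


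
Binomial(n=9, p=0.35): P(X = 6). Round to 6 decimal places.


P = C(n,k) * p^k * (1-p)^(n-k)
C(9,6) = 84
p^k = 0.35^6 ≈ 0.001838266
(1-p)^(n-k) = 0.65^3 = 0.274625
P = 84 * 0.001838266 * 0.274625 ≈ 0.042406

0.042406


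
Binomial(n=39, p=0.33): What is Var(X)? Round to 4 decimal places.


Var = n*p*(1-p) = 39 * 0.33 * 0.67 = 8.6229

8.6229


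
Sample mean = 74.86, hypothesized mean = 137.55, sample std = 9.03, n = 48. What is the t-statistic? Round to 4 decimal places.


t = (xbar - mu0) / (s/sqrt(n))
xbar - mu0 = 74.86 - 137.55 = -62.69
sqrt(48) ≈ 6.92820323
s/sqrt(n) = 9.03 / 6.92820323 ≈ 1.30336823
t = -62.69 / 1.30336823 ≈ -48.098456

-48.0985


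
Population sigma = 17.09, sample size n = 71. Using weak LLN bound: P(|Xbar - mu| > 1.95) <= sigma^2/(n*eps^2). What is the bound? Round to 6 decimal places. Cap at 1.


bound = min(1, sigma^2/(n*eps^2))
sigma^2 = 17.09^2 = 292.0681
n*eps^2 = 71 * 1.95^2 = 71 * 3.8025 = 269.9775
sigma^2/(n*eps^2) = 292.0681 / 269.9775 ≈ 1.08182386
this exceeds 1, so the bound is capped at 1

1.000000


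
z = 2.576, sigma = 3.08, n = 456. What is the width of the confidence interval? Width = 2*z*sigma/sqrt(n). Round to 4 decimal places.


width = 2*z*sigma/sqrt(n)
2*z*sigma = 2 * 2.576 * 3.08 = 15.86816
sqrt(456) ≈ 21.354157
width = 15.86816 / 21.354157 ≈ 0.743095

0.7431


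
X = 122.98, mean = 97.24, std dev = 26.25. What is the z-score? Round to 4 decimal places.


z = (X - mu) / sigma
X - mu = 122.98 - 97.24 = 25.74
z = 25.74 / 26.25 = 858/875 ≈ 0.980571

0.9806


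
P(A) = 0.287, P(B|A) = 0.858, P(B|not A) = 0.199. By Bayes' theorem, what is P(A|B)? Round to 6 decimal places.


P(A|B) = P(B|A)*P(A) / P(B), P(B) = P(B|A)*P(A) + P(B|not A)*P(not A)
P(B|A)*P(A) = 0.858 * 0.287 = 0.246246
P(B|not A)*P(not A) = 0.199 * 0.713 = 0.141887
P(B) = 0.246246 + 0.141887 = 0.388133
P(A|B) = 0.246246 / 0.388133 ≈ 0.63443716

0.634437


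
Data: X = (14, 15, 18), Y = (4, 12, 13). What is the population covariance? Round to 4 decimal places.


Cov = (1/n)*sum((xi-xbar)(yi-ybar))
n = 3, xbar = 47/3 ≈ 15.666667, ybar = 29/3 ≈ 9.666667
sum((xi-xbar)(yi-ybar)) = 47/3 ≈ 15.666667
Cov = 15.666667 / 3 = 47/9 ≈ 5.222222

5.2222


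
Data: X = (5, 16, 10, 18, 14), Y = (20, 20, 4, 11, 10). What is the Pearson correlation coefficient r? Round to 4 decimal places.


r = sum((xi-xbar)(yi-ybar)) / sqrt(sum((xi-xbar)^2) * sum((yi-ybar)^2))
n = 5, xbar = 63/5 = 12.6, ybar = 65/5 = 13
Sxy = sum((xi-xbar)(yi-ybar)) = -21
Sxx = sum((xi-xbar)^2) = 107.2
Syy = sum((yi-ybar)^2) = 192
sqrt(Sxx*Syy) ≈ 143.465675
r = Sxy / sqrt(Sxx*Syy) = -21 / 143.465675 ≈ -0.146376

-0.1464


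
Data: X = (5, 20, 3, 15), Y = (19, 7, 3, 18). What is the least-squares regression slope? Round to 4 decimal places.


b = sum((xi-xbar)(yi-ybar)) / sum((xi-xbar)^2)
n = 4, xbar = 43/4 = 10.75, ybar = 47/4 = 11.75
Sxy = sum((xi-xbar)(yi-ybar)) = 8.75
Sxx = sum((xi-xbar)^2) = 196.75
b = Sxy / Sxx = 35/787 ≈ 0.044473

0.0445


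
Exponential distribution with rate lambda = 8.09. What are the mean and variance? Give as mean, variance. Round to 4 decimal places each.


mean = 1/lam, var = 1/lam^2
mean = 1 / 8.09 = 100/809 ≈ 0.123609
lam^2 = 8.09^2 = 65.4481
var = 1 / 65.4481 ≈ 0.015279

0.1236, 0.0153


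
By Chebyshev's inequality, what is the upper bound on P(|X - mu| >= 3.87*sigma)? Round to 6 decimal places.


P <= 1/k^2
k^2 = 3.87^2 = 14.9769
1/k^2 = 1 / 14.9769 ≈ 0.06676949

0.066769


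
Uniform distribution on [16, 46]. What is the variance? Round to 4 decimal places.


Var = (b-a)^2 / 12
(b-a)^2 = (46 - 16)^2 = 900
Var = 900/12 = 75

75.0000


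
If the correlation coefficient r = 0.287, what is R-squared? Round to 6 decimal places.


R^2 = r^2 = (0.287)^2 = 0.082369

0.082369


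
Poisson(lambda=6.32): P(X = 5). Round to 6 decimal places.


P = e^(-lam) * lam^k / k!
e^(-6.32) ≈ 0.001799944
lam^k = 6.32^5 ≈ 10082.898408
k! = 5! = 120
P = 0.001799944 * 10082.898408 / 120 ≈ 0.151239

0.151239


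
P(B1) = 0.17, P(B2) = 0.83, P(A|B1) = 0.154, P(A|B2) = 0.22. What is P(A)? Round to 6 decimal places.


P(A) = P(A|B1)*P(B1) + P(A|B2)*P(B2)
P(A|B1)*P(B1) = 0.154 * 0.17 = 0.02618
P(A|B2)*P(B2) = 0.22 * 0.83 = 0.1826
P(A) = 0.02618 + 0.1826 = 0.20878

0.208780


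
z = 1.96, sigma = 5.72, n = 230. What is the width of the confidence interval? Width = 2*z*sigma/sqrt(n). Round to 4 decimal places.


width = 2*z*sigma/sqrt(n)
2*z*sigma = 2 * 1.96 * 5.72 = 22.4224
sqrt(230) ≈ 15.165751
width = 22.4224 / 15.165751 ≈ 1.478489

1.4785


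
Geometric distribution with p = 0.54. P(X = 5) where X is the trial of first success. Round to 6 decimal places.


P = (1-p)^(k-1) * p
(1-p)^(k-1) = 0.46^4 = 0.04477456
P = 0.04477456 * 0.54 ≈ 0.02417826

0.024178


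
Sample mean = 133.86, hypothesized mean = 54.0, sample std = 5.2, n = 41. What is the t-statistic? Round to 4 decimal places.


t = (xbar - mu0) / (s/sqrt(n))
xbar - mu0 = 133.86 - 54.0 = 79.86
sqrt(41) ≈ 6.40312424
s/sqrt(n) = 5.2 / 6.40312424 ≈ 0.81210356
t = 79.86 / 0.81210356 ≈ 98.337212

98.3372


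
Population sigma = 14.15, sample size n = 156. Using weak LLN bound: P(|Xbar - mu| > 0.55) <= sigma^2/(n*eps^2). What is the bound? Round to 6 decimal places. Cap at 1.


bound = min(1, sigma^2/(n*eps^2))
sigma^2 = 14.15^2 = 200.2225
n*eps^2 = 156 * 0.55^2 = 156 * 0.3025 = 47.19
sigma^2/(n*eps^2) = 200.2225 / 47.19 ≈ 4.24290104
this exceeds 1, so the bound is capped at 1

1.000000


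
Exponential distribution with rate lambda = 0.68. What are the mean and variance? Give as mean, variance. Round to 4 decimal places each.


mean = 1/lam, var = 1/lam^2
mean = 1 / 0.68 = 25/17 ≈ 1.470588
lam^2 = 0.68^2 = 0.4624
var = 1 / 0.4624 = 625/289 ≈ 2.162630

1.4706, 2.1626


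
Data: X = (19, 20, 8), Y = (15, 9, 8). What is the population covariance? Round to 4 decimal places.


Cov = (1/n)*sum((xi-xbar)(yi-ybar))
n = 3, xbar = 47/3 ≈ 15.666667, ybar = 32/3 ≈ 10.666667
sum((xi-xbar)(yi-ybar)) = 83/3 ≈ 27.666667
Cov = 27.666667 / 3 = 83/9 ≈ 9.222222

9.2222


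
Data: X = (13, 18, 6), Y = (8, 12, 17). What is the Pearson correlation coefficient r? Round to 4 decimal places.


r = sum((xi-xbar)(yi-ybar)) / sqrt(sum((xi-xbar)^2) * sum((yi-ybar)^2))
n = 3, xbar = 37/3 ≈ 12.333333, ybar = 37/3 ≈ 12.333333
Sxy = sum((xi-xbar)(yi-ybar)) = -103/3 ≈ -34.333333
Sxx = sum((xi-xbar)^2) = 218/3 ≈ 72.666667
Syy = sum((yi-ybar)^2) = 122/3 ≈ 40.666667
sqrt(Sxx*Syy) ≈ 54.360934
r = Sxy / sqrt(Sxx*Syy) = -34.333333 / 54.360934 ≈ -0.631581

-0.6316


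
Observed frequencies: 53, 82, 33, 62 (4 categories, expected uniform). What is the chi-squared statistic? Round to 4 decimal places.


chi2 = sum((O-E)^2/E), E = total/4
total = 230, E = 230/4 = 57.5
(53 - 57.5)^2 / 57.5 = 20.25 / 57.5 = 81/230 ≈ 0.352174
(82 - 57.5)^2 / 57.5 = 600.25 / 57.5 = 2401/230 ≈ 10.439130
(33 - 57.5)^2 / 57.5 = 600.25 / 57.5 = 2401/230 ≈ 10.439130
(62 - 57.5)^2 / 57.5 = 20.25 / 57.5 = 81/230 ≈ 0.352174
chi2 = 2482/115 ≈ 21.582609

21.5826


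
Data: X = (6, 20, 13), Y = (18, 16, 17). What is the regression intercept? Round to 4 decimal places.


a = ybar - b*xbar, where b = sum((xi-xbar)(yi-ybar)) / sum((xi-xbar)^2)
n = 3, xbar = 39/3 = 13, ybar = 51/3 = 17
Sxy = sum((xi-xbar)(yi-ybar)) = -14
Sxx = sum((xi-xbar)^2) = 98
b = Sxy / Sxx = -1/7 ≈ -0.142857
a = 17 - (-0.142857) * 13 = 132/7 ≈ 18.857143

18.8571


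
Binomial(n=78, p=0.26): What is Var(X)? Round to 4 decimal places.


Var = n*p*(1-p) = 78 * 0.26 * 0.74 = 15.0072

15.0072


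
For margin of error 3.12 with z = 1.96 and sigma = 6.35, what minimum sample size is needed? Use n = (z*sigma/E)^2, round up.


z*sigma/E = 1.96 * 6.35 / 3.12 = 6223/1560 ≈ 3.989103
(z*sigma/E)^2 ≈ 15.912939
round up: n = 16

16


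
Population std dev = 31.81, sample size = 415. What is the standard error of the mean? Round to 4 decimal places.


SE = sigma / sqrt(n)
sqrt(415) ≈ 20.371549
SE = 31.81 / 20.371549 ≈ 1.561491

1.5615


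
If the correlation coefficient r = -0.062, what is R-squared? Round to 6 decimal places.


R^2 = r^2 = (-0.062)^2 = 0.003844

0.003844


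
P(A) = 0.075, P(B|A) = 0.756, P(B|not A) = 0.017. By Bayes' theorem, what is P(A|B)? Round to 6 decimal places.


P(A|B) = P(B|A)*P(A) / P(B), P(B) = P(B|A)*P(A) + P(B|not A)*P(not A)
P(B|A)*P(A) = 0.756 * 0.075 = 0.0567
P(B|not A)*P(not A) = 0.017 * 0.925 = 0.015725
P(B) = 0.0567 + 0.015725 = 0.072425
P(A|B) = 0.0567 / 0.072425 = 2268/2897 ≈ 0.78287884

0.782879


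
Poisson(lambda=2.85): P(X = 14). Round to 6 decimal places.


P = e^(-lam) * lam^k / k!
e^(-2.85) ≈ 0.05784432
lam^k = 2.85^14 ≈ 2332534.307185
k! = 14! = 87178291200
P = 0.05784432 * 2332534.307185 / 87178291200 ≈ 0.000002

0.000002


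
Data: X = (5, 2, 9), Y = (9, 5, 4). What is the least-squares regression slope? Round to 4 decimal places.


b = sum((xi-xbar)(yi-ybar)) / sum((xi-xbar)^2)
n = 3, xbar = 16/3 ≈ 5.333333, ybar = 18/3 = 6
Sxy = sum((xi-xbar)(yi-ybar)) = -5
Sxx = sum((xi-xbar)^2) = 74/3 ≈ 24.666667
b = Sxy / Sxx = -15/74 ≈ -0.202703

-0.2027


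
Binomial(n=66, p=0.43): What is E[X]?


E[X] = n*p = 66 * 0.43 = 28.38

28.38


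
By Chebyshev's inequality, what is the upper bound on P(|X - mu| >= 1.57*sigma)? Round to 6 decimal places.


P <= 1/k^2
k^2 = 1.57^2 = 2.4649
1/k^2 = 1 / 2.4649 ≈ 0.40569597

0.405696


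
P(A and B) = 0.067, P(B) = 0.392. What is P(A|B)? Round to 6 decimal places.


P(A|B) = P(A and B) / P(B) = 0.067 / 0.392 = 67/392 ≈ 0.17091837

0.170918


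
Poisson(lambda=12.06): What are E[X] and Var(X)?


E[X] = Var(X) = lambda = 12.06

12.06, 12.06


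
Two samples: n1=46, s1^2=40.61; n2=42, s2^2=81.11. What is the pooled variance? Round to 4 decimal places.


sp^2 = ((n1-1)*s1^2 + (n2-1)*s2^2)/(n1+n2-2)
(n1-1)*s1^2 = 45 * 40.61 = 1827.45
(n2-1)*s2^2 = 41 * 81.11 = 3325.51
numerator = 1827.45 + 3325.51 = 5152.96
n1+n2-2 = 86
sp^2 = 5152.96 / 86 = 64412/1075 ≈ 59.918140

59.9181


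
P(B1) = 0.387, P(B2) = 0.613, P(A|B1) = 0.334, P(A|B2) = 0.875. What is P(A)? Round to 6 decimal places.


P(A) = P(A|B1)*P(B1) + P(A|B2)*P(B2)
P(A|B1)*P(B1) = 0.334 * 0.387 = 0.129258
P(A|B2)*P(B2) = 0.875 * 0.613 = 0.536375
P(A) = 0.129258 + 0.536375 = 0.665633

0.665633


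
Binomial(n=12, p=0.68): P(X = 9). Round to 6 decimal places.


P = C(n,k) * p^k * (1-p)^(n-k)
C(12,9) = 220
p^k = 0.68^9 ≈ 0.03108710
(1-p)^(n-k) = 0.32^3 = 0.032768
P = 220 * 0.03108710 * 0.032768 ≈ 0.224106

0.224106


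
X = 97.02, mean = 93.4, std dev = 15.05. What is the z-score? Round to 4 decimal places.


z = (X - mu) / sigma
X - mu = 97.02 - 93.4 = 3.62
z = 3.62 / 15.05 = 362/1505 ≈ 0.240532

0.2405


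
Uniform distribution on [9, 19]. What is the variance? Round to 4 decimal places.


Var = (b-a)^2 / 12
(b-a)^2 = (19 - 9)^2 = 100
Var = 100/12 ≈ 8.333333

8.3333


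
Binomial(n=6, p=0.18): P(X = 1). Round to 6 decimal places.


P = C(n,k) * p^k * (1-p)^(n-k)
C(6,1) = 6
p^k = 0.18^1 = 0.18
(1-p)^(n-k) = 0.82^5 ≈ 0.3707398
P = 6 * 0.18 * 0.3707398 ≈ 0.400399

0.400399


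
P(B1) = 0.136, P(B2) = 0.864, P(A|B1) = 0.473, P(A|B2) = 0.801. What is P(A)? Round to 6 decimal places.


P(A) = P(A|B1)*P(B1) + P(A|B2)*P(B2)
P(A|B1)*P(B1) = 0.473 * 0.136 = 0.064328
P(A|B2)*P(B2) = 0.801 * 0.864 = 0.692064
P(A) = 0.064328 + 0.692064 = 0.756392

0.756392


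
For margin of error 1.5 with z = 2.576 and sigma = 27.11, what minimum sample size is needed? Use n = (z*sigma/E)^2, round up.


z*sigma/E = 2.576 * 27.11 / 1.5 = 436471/9375 ≈ 46.556907
(z*sigma/E)^2 ≈ 2167.545558
round up: n = 2168

2168


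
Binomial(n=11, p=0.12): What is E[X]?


E[X] = n*p = 11 * 0.12 = 1.32

1.32


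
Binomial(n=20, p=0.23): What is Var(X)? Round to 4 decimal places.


Var = n*p*(1-p) = 20 * 0.23 * 0.77 = 3.542

3.5420


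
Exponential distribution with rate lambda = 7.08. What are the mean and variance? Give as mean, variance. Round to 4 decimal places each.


mean = 1/lam, var = 1/lam^2
mean = 1 / 7.08 = 25/177 ≈ 0.141243
lam^2 = 7.08^2 = 50.1264
var = 1 / 50.1264 ≈ 0.019950

0.1412, 0.0199


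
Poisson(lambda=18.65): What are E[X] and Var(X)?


E[X] = Var(X) = lambda = 18.65

18.65, 18.65


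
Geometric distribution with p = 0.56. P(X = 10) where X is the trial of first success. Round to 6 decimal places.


P = (1-p)^(k-1) * p
(1-p)^(k-1) = 0.44^9 ≈ 0.0006181218
P = 0.0006181218 * 0.56 ≈ 0.0003461482

0.000346


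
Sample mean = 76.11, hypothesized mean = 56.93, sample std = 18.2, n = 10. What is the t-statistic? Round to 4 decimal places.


t = (xbar - mu0) / (s/sqrt(n))
xbar - mu0 = 76.11 - 56.93 = 19.18
sqrt(10) ≈ 3.16227766
s/sqrt(n) = 18.2 / 3.16227766 ≈ 5.75534534
t = 19.18 / 5.75534534 ≈ 3.332554

3.3326


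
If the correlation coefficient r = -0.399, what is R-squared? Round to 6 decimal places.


R^2 = r^2 = (-0.399)^2 = 0.159201

0.159201


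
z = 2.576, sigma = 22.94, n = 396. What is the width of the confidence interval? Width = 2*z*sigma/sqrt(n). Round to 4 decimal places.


width = 2*z*sigma/sqrt(n)
2*z*sigma = 2 * 2.576 * 22.94 = 118.18688
sqrt(396) ≈ 19.899749
width = 118.18688 / 19.899749 ≈ 5.939114

5.9391


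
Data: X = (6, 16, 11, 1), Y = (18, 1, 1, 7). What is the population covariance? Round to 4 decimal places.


Cov = (1/n)*sum((xi-xbar)(yi-ybar))
n = 4, xbar = 34/4 = 8.5, ybar = 27/4 = 6.75
sum((xi-xbar)(yi-ybar)) = -87.5
Cov = -87.5 / 4 = -21.875

-21.8750


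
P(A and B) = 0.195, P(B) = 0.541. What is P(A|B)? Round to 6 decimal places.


P(A|B) = P(A and B) / P(B) = 0.195 / 0.541 = 195/541 ≈ 0.36044362

0.360444


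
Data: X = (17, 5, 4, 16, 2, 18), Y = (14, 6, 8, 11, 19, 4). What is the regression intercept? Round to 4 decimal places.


a = ybar - b*xbar, where b = sum((xi-xbar)(yi-ybar)) / sum((xi-xbar)^2)
n = 6, xbar = 62/6 = 31/3 ≈ 10.333333, ybar = 62/6 = 31/3 ≈ 10.333333
Sxy = sum((xi-xbar)(yi-ybar)) = -164/3 ≈ -54.666667
Sxx = sum((xi-xbar)^2) = 820/3 ≈ 273.333333
b = Sxy / Sxx = -0.2
a = 10.333333 - (-0.2) * 10.333333 = 12.4

12.4000


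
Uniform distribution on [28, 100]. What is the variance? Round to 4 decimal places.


Var = (b-a)^2 / 12
(b-a)^2 = (100 - 28)^2 = 5184
Var = 5184/12 = 432

432.0000


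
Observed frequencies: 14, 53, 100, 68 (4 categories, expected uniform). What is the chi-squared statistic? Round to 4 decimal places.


chi2 = sum((O-E)^2/E), E = total/4
total = 235, E = 235/4 = 58.75
(14 - 58.75)^2 / 58.75 = 2002.5625 / 58.75 = 32041/940 ≈ 34.086170
(53 - 58.75)^2 / 58.75 = 33.0625 / 58.75 = 529/940 ≈ 0.562766
(100 - 58.75)^2 / 58.75 = 1701.5625 / 58.75 = 5445/188 ≈ 28.962766
(68 - 58.75)^2 / 58.75 = 85.5625 / 58.75 = 1369/940 ≈ 1.456383
chi2 = 15291/235 ≈ 65.068085

65.0681


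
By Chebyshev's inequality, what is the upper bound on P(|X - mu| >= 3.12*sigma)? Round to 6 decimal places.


P <= 1/k^2
k^2 = 3.12^2 = 9.7344
1/k^2 = 1 / 9.7344 = 625/6084 ≈ 0.10272847

0.102728


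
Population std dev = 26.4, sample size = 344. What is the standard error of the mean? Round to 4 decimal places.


SE = sigma / sqrt(n)
sqrt(344) ≈ 18.547237
SE = 26.4 / 18.547237 ≈ 1.423393

1.4234


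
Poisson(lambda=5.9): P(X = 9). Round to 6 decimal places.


P = e^(-lam) * lam^k / k!
e^(-5.9) ≈ 0.002739445
lam^k = 5.9^9 ≈ 8662995.818655
k! = 9! = 362880
P = 0.002739445 * 8662995.818655 / 362880 ≈ 0.065398

0.065398


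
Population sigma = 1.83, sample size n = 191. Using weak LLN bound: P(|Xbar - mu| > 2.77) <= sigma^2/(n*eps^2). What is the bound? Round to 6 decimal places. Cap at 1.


bound = min(1, sigma^2/(n*eps^2))
sigma^2 = 1.83^2 = 3.3489
n*eps^2 = 191 * 2.77^2 = 191 * 7.6729 = 1465.5239
sigma^2/(n*eps^2) = 3.3489 / 1465.5239 ≈ 0.00228512

0.002285


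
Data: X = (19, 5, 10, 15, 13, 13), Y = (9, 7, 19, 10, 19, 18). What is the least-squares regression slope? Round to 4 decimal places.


b = sum((xi-xbar)(yi-ybar)) / sum((xi-xbar)^2)
n = 6, xbar = 75/6 = 12.5, ybar = 82/6 = 41/3 ≈ 13.666667
Sxy = sum((xi-xbar)(yi-ybar)) = 2
Sxx = sum((xi-xbar)^2) = 111.5
b = Sxy / Sxx = 4/223 ≈ 0.017937

0.0179


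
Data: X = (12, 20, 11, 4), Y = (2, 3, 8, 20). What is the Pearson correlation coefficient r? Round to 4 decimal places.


r = sum((xi-xbar)(yi-ybar)) / sqrt(sum((xi-xbar)^2) * sum((yi-ybar)^2))
n = 4, xbar = 47/4 = 11.75, ybar = 33/4 = 8.25
Sxy = sum((xi-xbar)(yi-ybar)) = -135.75
Sxx = sum((xi-xbar)^2) = 128.75
Syy = sum((yi-ybar)^2) = 204.75
sqrt(Sxx*Syy) ≈ 162.362442
r = Sxy / sqrt(Sxx*Syy) = -135.75 / 162.362442 ≈ -0.836092

-0.8361


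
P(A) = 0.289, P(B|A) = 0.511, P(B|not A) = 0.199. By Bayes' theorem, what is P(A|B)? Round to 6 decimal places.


P(A|B) = P(B|A)*P(A) / P(B), P(B) = P(B|A)*P(A) + P(B|not A)*P(not A)
P(B|A)*P(A) = 0.511 * 0.289 = 0.147679
P(B|not A)*P(not A) = 0.199 * 0.711 = 0.141489
P(B) = 0.147679 + 0.141489 = 0.289168
P(A|B) = 0.147679 / 0.289168 ≈ 0.51070312

0.510703


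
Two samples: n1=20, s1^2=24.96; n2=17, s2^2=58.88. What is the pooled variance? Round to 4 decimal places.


sp^2 = ((n1-1)*s1^2 + (n2-1)*s2^2)/(n1+n2-2)
(n1-1)*s1^2 = 19 * 24.96 = 474.24
(n2-1)*s2^2 = 16 * 58.88 = 942.08
numerator = 474.24 + 942.08 = 1416.32
n1+n2-2 = 35
sp^2 = 1416.32 / 35 = 35408/875 ≈ 40.466286

40.4663


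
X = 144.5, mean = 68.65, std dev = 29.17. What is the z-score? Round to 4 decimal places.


z = (X - mu) / sigma
X - mu = 144.5 - 68.65 = 75.85
z = 75.85 / 29.17 = 7585/2917 ≈ 2.600274

2.6003


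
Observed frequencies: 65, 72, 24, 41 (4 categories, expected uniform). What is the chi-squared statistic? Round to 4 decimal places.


chi2 = sum((O-E)^2/E), E = total/4
total = 202, E = 202/4 = 50.5
(65 - 50.5)^2 / 50.5 = 210.25 / 50.5 = 841/202 ≈ 4.163366
(72 - 50.5)^2 / 50.5 = 462.25 / 50.5 = 1849/202 ≈ 9.153465
(24 - 50.5)^2 / 50.5 = 702.25 / 50.5 = 2809/202 ≈ 13.905941
(41 - 50.5)^2 / 50.5 = 90.25 / 50.5 = 361/202 ≈ 1.787129
chi2 = 2930/101 ≈ 29.009901

29.0099


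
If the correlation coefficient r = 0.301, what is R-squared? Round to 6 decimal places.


R^2 = r^2 = (0.301)^2 = 0.090601

0.090601


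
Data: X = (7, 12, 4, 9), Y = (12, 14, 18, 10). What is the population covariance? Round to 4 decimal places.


Cov = (1/n)*sum((xi-xbar)(yi-ybar))
n = 4, xbar = 32/4 = 8, ybar = 54/4 = 13.5
sum((xi-xbar)(yi-ybar)) = -18
Cov = -18 / 4 = -4.5

-4.5000


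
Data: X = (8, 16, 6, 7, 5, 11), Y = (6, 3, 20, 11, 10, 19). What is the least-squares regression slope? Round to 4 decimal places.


b = sum((xi-xbar)(yi-ybar)) / sum((xi-xbar)^2)
n = 6, xbar = 53/6 ≈ 8.833333, ybar = 69/6 = 11.5
Sxy = sum((xi-xbar)(yi-ybar)) = -57.5
Sxx = sum((xi-xbar)^2) = 497/6 ≈ 82.833333
b = Sxy / Sxx = -345/497 ≈ -0.694165

-0.6942


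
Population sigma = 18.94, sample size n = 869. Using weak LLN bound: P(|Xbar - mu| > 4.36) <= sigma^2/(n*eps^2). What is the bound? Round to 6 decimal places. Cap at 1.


bound = min(1, sigma^2/(n*eps^2))
sigma^2 = 18.94^2 = 358.7236
n*eps^2 = 869 * 4.36^2 = 869 * 19.0096 = 16519.3424
sigma^2/(n*eps^2) = 358.7236 / 16519.3424 ≈ 0.02171537

0.021715


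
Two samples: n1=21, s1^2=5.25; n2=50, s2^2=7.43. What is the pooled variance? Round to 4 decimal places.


sp^2 = ((n1-1)*s1^2 + (n2-1)*s2^2)/(n1+n2-2)
(n1-1)*s1^2 = 20 * 5.25 = 105
(n2-1)*s2^2 = 49 * 7.43 = 364.07
numerator = 105 + 364.07 = 469.07
n1+n2-2 = 69
sp^2 = 469.07 / 69 = 46907/6900 ≈ 6.798116

6.7981


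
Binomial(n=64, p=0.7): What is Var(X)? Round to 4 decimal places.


Var = n*p*(1-p) = 64 * 0.7 * 0.3 = 13.44

13.4400


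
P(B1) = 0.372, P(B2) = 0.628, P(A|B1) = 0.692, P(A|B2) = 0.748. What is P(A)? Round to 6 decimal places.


P(A) = P(A|B1)*P(B1) + P(A|B2)*P(B2)
P(A|B1)*P(B1) = 0.692 * 0.372 = 0.257424
P(A|B2)*P(B2) = 0.748 * 0.628 = 0.469744
P(A) = 0.257424 + 0.469744 = 0.727168

0.727168


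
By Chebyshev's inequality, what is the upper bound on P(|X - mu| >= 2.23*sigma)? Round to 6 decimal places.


P <= 1/k^2
k^2 = 2.23^2 = 4.9729
1/k^2 = 1 / 4.9729 ≈ 0.20108991

0.201090


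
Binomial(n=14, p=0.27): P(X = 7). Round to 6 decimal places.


P = C(n,k) * p^k * (1-p)^(n-k)
C(14,7) = 3432
p^k = 0.27^7 ≈ 0.0001046035
(1-p)^(n-k) = 0.73^7 ≈ 0.1104740
P = 3432 * 0.0001046035 * 0.1104740 ≈ 0.039660

0.039660


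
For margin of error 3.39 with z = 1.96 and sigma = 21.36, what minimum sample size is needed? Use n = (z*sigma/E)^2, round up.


z*sigma/E = 1.96 * 21.36 / 3.39 = 34888/2825 ≈ 12.349735
(z*sigma/E)^2 ≈ 152.515943
round up: n = 153

153


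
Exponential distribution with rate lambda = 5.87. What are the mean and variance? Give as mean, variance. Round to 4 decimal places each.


mean = 1/lam, var = 1/lam^2
mean = 1 / 5.87 = 100/587 ≈ 0.170358
lam^2 = 5.87^2 = 34.4569
var = 1 / 34.4569 ≈ 0.029022

0.1704, 0.0290


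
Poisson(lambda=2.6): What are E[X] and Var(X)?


E[X] = Var(X) = lambda = 2.6

2.6, 2.6


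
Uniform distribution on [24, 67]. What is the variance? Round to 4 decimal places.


Var = (b-a)^2 / 12
(b-a)^2 = (67 - 24)^2 = 1849
Var = 1849/12 ≈ 154.083333

154.0833


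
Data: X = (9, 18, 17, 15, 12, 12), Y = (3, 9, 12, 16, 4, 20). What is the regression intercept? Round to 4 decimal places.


a = ybar - b*xbar, where b = sum((xi-xbar)(yi-ybar)) / sum((xi-xbar)^2)
n = 6, xbar = 83/6 ≈ 13.833333, ybar = 64/6 = 32/3 ≈ 10.666667
Sxy = sum((xi-xbar)(yi-ybar)) = 107/3 ≈ 35.666667
Sxx = sum((xi-xbar)^2) = 353/6 ≈ 58.833333
b = Sxy / Sxx = 214/353 ≈ 0.606232
a = 10.666667 - 0.606232 * 13.833333 = 805/353 ≈ 2.280453

2.2805


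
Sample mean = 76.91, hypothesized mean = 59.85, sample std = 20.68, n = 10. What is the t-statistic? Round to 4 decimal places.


t = (xbar - mu0) / (s/sqrt(n))
xbar - mu0 = 76.91 - 59.85 = 17.06
sqrt(10) ≈ 3.16227766
s/sqrt(n) = 20.68 / 3.16227766 ≈ 6.53959020
t = 17.06 / 6.53959020 ≈ 2.608726

2.6087


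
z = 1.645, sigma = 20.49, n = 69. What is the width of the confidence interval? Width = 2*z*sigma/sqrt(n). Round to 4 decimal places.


width = 2*z*sigma/sqrt(n)
2*z*sigma = 2 * 1.645 * 20.49 = 67.4121
sqrt(69) ≈ 8.306624
width = 67.4121 / 8.306624 ≈ 8.115463

8.1155


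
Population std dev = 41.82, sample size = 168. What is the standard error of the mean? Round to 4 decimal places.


SE = sigma / sqrt(n)
sqrt(168) ≈ 12.961481
SE = 41.82 / 12.961481 ≈ 3.226483

3.2265


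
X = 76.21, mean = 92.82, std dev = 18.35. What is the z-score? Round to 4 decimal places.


z = (X - mu) / sigma
X - mu = 76.21 - 92.82 = -16.61
z = -16.61 / 18.35 = -1661/1835 ≈ -0.905177

-0.9052


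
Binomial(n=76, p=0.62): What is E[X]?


E[X] = n*p = 76 * 0.62 = 47.12

47.12


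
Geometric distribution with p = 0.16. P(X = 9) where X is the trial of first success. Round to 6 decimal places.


P = (1-p)^(k-1) * p
(1-p)^(k-1) = 0.84^8 ≈ 0.2478759
P = 0.2478759 * 0.16 ≈ 0.03966014

0.039660


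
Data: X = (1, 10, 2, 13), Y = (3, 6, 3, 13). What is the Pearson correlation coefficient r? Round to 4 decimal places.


r = sum((xi-xbar)(yi-ybar)) / sqrt(sum((xi-xbar)^2) * sum((yi-ybar)^2))
n = 4, xbar = 26/4 = 6.5, ybar = 25/4 = 6.25
Sxy = sum((xi-xbar)(yi-ybar)) = 75.5
Sxx = sum((xi-xbar)^2) = 105
Syy = sum((yi-ybar)^2) = 66.75
sqrt(Sxx*Syy) ≈ 83.718278
r = Sxy / sqrt(Sxx*Syy) = 75.5 / 83.718278 ≈ 0.901834

0.9018


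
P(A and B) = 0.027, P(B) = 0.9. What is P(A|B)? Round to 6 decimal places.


P(A|B) = P(A and B) / P(B) = 0.027 / 0.9 = 0.03

0.030000


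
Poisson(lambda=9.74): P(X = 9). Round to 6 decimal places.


P = e^(-lam) * lam^k / k!
e^(-9.74) ≈ 0.00005888053
lam^k = 9.74^9 ≈ 788915723.584278
k! = 9! = 362880
P = 0.00005888053 * 788915723.584278 / 362880 ≈ 0.128009

0.128009


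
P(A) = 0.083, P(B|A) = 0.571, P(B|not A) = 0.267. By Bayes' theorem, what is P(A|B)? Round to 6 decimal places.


P(A|B) = P(B|A)*P(A) / P(B), P(B) = P(B|A)*P(A) + P(B|not A)*P(not A)
P(B|A)*P(A) = 0.571 * 0.083 = 0.047393
P(B|not A)*P(not A) = 0.267 * 0.917 = 0.244839
P(B) = 0.047393 + 0.244839 = 0.292232
P(A|B) = 0.047393 / 0.292232 ≈ 0.16217594

0.162176


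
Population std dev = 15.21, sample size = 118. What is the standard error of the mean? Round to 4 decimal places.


SE = sigma / sqrt(n)
sqrt(118) ≈ 10.862780
SE = 15.21 / 10.862780 ≈ 1.400194

1.4002


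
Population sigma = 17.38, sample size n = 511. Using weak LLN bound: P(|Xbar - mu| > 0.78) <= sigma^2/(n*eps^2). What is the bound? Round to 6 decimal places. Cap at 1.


bound = min(1, sigma^2/(n*eps^2))
sigma^2 = 17.38^2 = 302.0644
n*eps^2 = 511 * 0.78^2 = 511 * 0.6084 = 310.8924
sigma^2/(n*eps^2) = 302.0644 / 310.8924 ≈ 0.97160432

0.971604


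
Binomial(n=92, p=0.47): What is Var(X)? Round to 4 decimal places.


Var = n*p*(1-p) = 92 * 0.47 * 0.53 = 22.9172

22.9172


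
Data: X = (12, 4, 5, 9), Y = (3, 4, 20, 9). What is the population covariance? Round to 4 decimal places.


Cov = (1/n)*sum((xi-xbar)(yi-ybar))
n = 4, xbar = 30/4 = 7.5, ybar = 36/4 = 9
sum((xi-xbar)(yi-ybar)) = -37
Cov = -37 / 4 = -9.25

-9.2500


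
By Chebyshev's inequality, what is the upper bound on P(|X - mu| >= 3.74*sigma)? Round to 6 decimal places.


P <= 1/k^2
k^2 = 3.74^2 = 13.9876
1/k^2 = 1 / 13.9876 ≈ 0.07149189

0.071492


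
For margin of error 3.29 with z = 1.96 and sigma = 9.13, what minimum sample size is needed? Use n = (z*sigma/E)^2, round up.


z*sigma/E = 1.96 * 9.13 / 3.29 = 6391/1175 ≈ 5.439149
(z*sigma/E)^2 ≈ 29.584341
round up: n = 30

30


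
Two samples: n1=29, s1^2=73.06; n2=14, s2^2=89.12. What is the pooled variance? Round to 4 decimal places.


sp^2 = ((n1-1)*s1^2 + (n2-1)*s2^2)/(n1+n2-2)
(n1-1)*s1^2 = 28 * 73.06 = 2045.68
(n2-1)*s2^2 = 13 * 89.12 = 1158.56
numerator = 2045.68 + 1158.56 = 3204.24
n1+n2-2 = 41
sp^2 = 3204.24 / 41 = 80106/1025 ≈ 78.152195

78.1522


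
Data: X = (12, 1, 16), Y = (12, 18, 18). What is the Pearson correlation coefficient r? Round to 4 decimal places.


r = sum((xi-xbar)(yi-ybar)) / sqrt(sum((xi-xbar)^2) * sum((yi-ybar)^2))
n = 3, xbar = 29/3 ≈ 9.666667, ybar = 48/3 = 16
Sxy = sum((xi-xbar)(yi-ybar)) = -14
Sxx = sum((xi-xbar)^2) = 362/3 ≈ 120.666667
Syy = sum((yi-ybar)^2) = 24
sqrt(Sxx*Syy) ≈ 53.814496
r = Sxy / sqrt(Sxx*Syy) = -14 / 53.814496 ≈ -0.260153

-0.2602


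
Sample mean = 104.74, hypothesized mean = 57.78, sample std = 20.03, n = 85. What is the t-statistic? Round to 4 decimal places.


t = (xbar - mu0) / (s/sqrt(n))
xbar - mu0 = 104.74 - 57.78 = 46.96
sqrt(85) ≈ 9.21954446
s/sqrt(n) = 20.03 / 9.21954446 ≈ 2.17255854
t = 46.96 / 2.17255854 ≈ 21.615068

21.6151


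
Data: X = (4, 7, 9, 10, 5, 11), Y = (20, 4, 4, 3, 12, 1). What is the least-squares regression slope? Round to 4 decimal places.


b = sum((xi-xbar)(yi-ybar)) / sum((xi-xbar)^2)
n = 6, xbar = 46/6 = 23/3 ≈ 7.666667, ybar = 44/6 = 22/3 ≈ 7.333333
Sxy = sum((xi-xbar)(yi-ybar)) = -277/3 ≈ -92.333333
Sxx = sum((xi-xbar)^2) = 118/3 ≈ 39.333333
b = Sxy / Sxx = -277/118 ≈ -2.347458

-2.3475


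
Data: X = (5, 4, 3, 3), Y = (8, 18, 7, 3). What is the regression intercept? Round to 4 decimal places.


a = ybar - b*xbar, where b = sum((xi-xbar)(yi-ybar)) / sum((xi-xbar)^2)
n = 4, xbar = 15/4 = 3.75, ybar = 36/4 = 9
Sxy = sum((xi-xbar)(yi-ybar)) = 7
Sxx = sum((xi-xbar)^2) = 2.75
b = Sxy / Sxx = 28/11 ≈ 2.545455
a = 9 - 2.545455 * 3.75 = -6/11 ≈ -0.545455

-0.5455


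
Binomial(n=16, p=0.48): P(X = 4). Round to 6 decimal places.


P = C(n,k) * p^k * (1-p)^(n-k)
C(16,4) = 1820
p^k = 0.48^4 = 0.05308416
(1-p)^(n-k) = 0.52^12 ≈ 0.0003908770
P = 1820 * 0.05308416 * 0.0003908770 ≈ 0.037764

0.037764


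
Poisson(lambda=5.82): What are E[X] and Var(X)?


E[X] = Var(X) = lambda = 5.82

5.82, 5.82


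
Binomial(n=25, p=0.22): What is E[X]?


E[X] = n*p = 25 * 0.22 = 5.5

5.5


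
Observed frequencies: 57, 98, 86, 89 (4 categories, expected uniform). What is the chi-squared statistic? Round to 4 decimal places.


chi2 = sum((O-E)^2/E), E = total/4
total = 330, E = 330/4 = 82.5
(57 - 82.5)^2 / 82.5 = 650.25 / 82.5 = 867/110 ≈ 7.881818
(98 - 82.5)^2 / 82.5 = 240.25 / 82.5 = 961/330 ≈ 2.912121
(86 - 82.5)^2 / 82.5 = 12.25 / 82.5 = 49/330 ≈ 0.148485
(89 - 82.5)^2 / 82.5 = 42.25 / 82.5 = 169/330 ≈ 0.512121
chi2 = 126/11 ≈ 11.454545

11.4545
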